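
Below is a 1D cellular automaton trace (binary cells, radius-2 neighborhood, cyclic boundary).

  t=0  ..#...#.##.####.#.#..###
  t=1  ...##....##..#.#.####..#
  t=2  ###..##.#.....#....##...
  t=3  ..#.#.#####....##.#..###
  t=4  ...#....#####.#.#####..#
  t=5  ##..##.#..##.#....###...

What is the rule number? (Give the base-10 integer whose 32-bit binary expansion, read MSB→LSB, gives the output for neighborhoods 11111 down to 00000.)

3709544200

  nb #####: next=#  (t=3,i=8, bit31=1)
  nb ####.: next=#  (t=0,i=13, bit30=1)
  nb ###.#: next=.  (t=0,i=14, bit29=0)
  nb ###..: next=#  (t=0,i=23, bit28=1)
  nb ##.##: next=#  (t=0,i=10, bit27=1)
  nb ##.#.: next=#  (t=0,i=15, bit26=1)
  nb ##..#: next=.  (t=0,i=0, bit25=0)
  nb ##...: next=#  (t=1,i=5, bit24=1)
  nb #.###: next=.  (t=0,i=11, bit23=0)
  nb #.##.: next=.  (t=0,i=8, bit22=0)
  nb #.#.#: next=.  (t=0,i=16, bit21=0)
  nb #.#..: next=#  (t=0,i=18, bit20=1)
  nb #..##: next=#  (t=0,i=20, bit19=1)
  nb #..#.: next=.  (t=0,i=1, bit18=0)
  nb #...#: next=#  (t=0,i=4, bit17=1)
  nb #....: next=#  (t=1,i=6, bit16=1)
  nb .####: next=.  (t=0,i=12, bit15=0)
  nb .###.: next=.  (t=0,i=22, bit14=0)
  nb .##.#: next=#  (t=0,i=9, bit13=1)
  nb .##..: next=.  (t=1,i=4, bit12=0)
  nb .#.##: next=.  (t=0,i=7, bit11=0)
  nb .#.#.: next=#  (t=0,i=17, bit10=1)
  nb .#..#: next=#  (t=0,i=19, bit9=1)
  nb .#...: next=#  (t=0,i=3, bit8=1)
  nb ..###: next=.  (t=0,i=21, bit7=0)
  nb ..##.: next=.  (t=1,i=3, bit6=0)
  nb ..#.#: next=.  (t=0,i=6, bit5=0)
  nb ..#..: next=.  (t=0,i=2, bit4=0)
  nb ...##: next=#  (t=1,i=2, bit3=1)
  nb ...#.: next=.  (t=0,i=5, bit2=0)
  nb ....#: next=.  (t=1,i=7, bit1=0)
  nb .....: next=.  (t=2,i=11, bit0=0)
  bits 11011101000110110010011100001000 = 3709544200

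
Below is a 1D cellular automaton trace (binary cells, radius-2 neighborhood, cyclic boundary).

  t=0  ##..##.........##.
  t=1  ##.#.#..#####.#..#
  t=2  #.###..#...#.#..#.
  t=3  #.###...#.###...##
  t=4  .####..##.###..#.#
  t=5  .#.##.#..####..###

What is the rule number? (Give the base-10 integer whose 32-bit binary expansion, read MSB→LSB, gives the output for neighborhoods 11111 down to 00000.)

1558730029

  [31] ##### => .  t=1,i=10
  [30] ####. => #  t=1,i=11
  [29] ###.# => .  t=1,i=1
  [28] ###.. => #  t=2,i=4
  [27] ##.## => #  t=0,i=17
  [26] ##.#. => #  t=1,i=2
  [25] ##..# => .  t=0,i=2
  [24] ##... => .  t=0,i=6
  [23] #.### => #  t=2,i=2
  [22] #.##. => #  t=0,i=0
  [21] #.#.# => #  t=1,i=3
  [20] #.#.. => .  t=1,i=5
  [19] #..## => #  t=0,i=3
  [18] #..#. => .  t=2,i=6
  [17] #...# => .  t=2,i=9
  [16] #.... => .  t=0,i=7
  [15] .#### => .  t=1,i=9
  [14] .###. => #  t=1,i=0
  [13] .##.# => .  t=0,i=16
  [12] .##.. => #  t=0,i=1
  [11] .#.## => .  t=2,i=1
  [10] .#.#. => #  t=1,i=4
  [9] .#..# => .  t=1,i=6
  [8] .#... => #  t=2,i=8
  [7] ..### => .  t=1,i=8
  [6] ..##. => .  t=0,i=4
  [5] ..#.# => #  t=2,i=11
  [4] ..#.. => .  t=2,i=7
  [3] ...## => #  t=0,i=14
  [2] ...#. => #  t=2,i=10
  [1] ....# => .  t=0,i=13
  [0] ..... => #  t=0,i=8
  bits 01011100111010000101010100101101 = 1558730029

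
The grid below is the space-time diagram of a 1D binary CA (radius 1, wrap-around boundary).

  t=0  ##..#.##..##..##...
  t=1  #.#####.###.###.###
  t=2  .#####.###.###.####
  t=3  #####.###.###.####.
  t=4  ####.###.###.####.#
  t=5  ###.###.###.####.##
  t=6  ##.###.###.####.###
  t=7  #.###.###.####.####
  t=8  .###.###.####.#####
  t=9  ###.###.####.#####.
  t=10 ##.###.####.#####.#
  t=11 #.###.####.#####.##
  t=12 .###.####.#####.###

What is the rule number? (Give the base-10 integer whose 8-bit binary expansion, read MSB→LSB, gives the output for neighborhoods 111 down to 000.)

  nb ###: next=#  (t=1,i=3, bit7=1)
  nb ##.: next=.  (t=0,i=1, bit6=0)
  nb #.#: next=#  (t=0,i=5, bit5=1)
  nb #..: next=#  (t=0,i=2, bit4=1)
  nb .##: next=#  (t=0,i=0, bit3=1)
  nb .#.: next=#  (t=0,i=4, bit2=1)
  nb ..#: next=#  (t=0,i=3, bit1=1)
  nb ...: next=#  (t=0,i=17, bit0=1)
  bits 10111111 = 191

191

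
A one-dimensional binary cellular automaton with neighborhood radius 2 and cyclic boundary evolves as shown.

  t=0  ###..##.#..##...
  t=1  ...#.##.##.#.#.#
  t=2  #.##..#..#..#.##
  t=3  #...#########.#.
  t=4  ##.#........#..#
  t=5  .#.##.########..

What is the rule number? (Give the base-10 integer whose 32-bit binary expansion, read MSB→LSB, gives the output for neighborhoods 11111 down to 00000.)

596911999

  [31] ##### => .  t=3,i=6
  [30] ####. => .  t=3,i=11
  [29] ###.# => #  t=2,i=0
  [28] ###.. => .  t=0,i=2
  [27] ##.## => .  t=1,i=7
  [26] ##.#. => .  t=0,i=7
  [25] ##..# => #  t=0,i=3
  [24] ##... => #  t=0,i=13
  [23] #.### => #  t=2,i=14
  [22] #.##. => .  t=1,i=5
  [21] #.#.# => .  t=1,i=11
  [20] #.#.. => #  t=0,i=8
  [19] #..## => .  t=0,i=4
  [18] #..#. => #  t=2,i=5
  [17] #...# => .  t=0,i=14
  [16] #.... => .  t=4,i=5
  [15] .#### => .  t=3,i=5
  [14] .###. => .  t=0,i=1
  [13] .##.# => #  t=0,i=6
  [12] .##.. => .  t=0,i=12
  [11] .#.## => .  t=1,i=4
  [10] .#.#. => #  t=1,i=12
  [9] .#..# => #  t=0,i=9
  [8] .#... => #  t=1,i=0
  [7] ..### => .  t=0,i=0
  [6] ..##. => #  t=0,i=5
  [5] ..#.# => #  t=1,i=3
  [4] ..#.. => #  t=2,i=6
  [3] ...## => #  t=0,i=15
  [2] ...#. => #  t=1,i=2
  [1] ....# => #  t=4,i=10
  [0] ..... => #  t=4,i=6
  bits 00100011100101000010011101111111 = 596911999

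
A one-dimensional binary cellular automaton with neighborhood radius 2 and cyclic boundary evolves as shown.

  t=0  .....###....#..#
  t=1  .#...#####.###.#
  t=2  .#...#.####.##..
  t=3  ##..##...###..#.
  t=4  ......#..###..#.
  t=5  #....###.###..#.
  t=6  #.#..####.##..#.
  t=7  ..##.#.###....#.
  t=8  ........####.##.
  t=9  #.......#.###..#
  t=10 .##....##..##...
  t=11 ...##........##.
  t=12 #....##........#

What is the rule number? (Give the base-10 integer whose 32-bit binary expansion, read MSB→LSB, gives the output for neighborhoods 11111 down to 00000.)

4178657972

  nb #####: next=#  (t=1,i=7, bit31=1)
  nb ####.: next=#  (t=1,i=8, bit30=1)
  nb ###.#: next=#  (t=1,i=9, bit29=1)
  nb ###..: next=#  (t=0,i=7, bit28=1)
  nb ##.##: next=#  (t=1,i=10, bit27=1)
  nb ##.#.: next=.  (t=1,i=14, bit26=0)
  nb ##..#: next=.  (t=3,i=2, bit25=0)
  nb ##...: next=#  (t=0,i=8, bit24=1)
  nb #.###: next=.  (t=1,i=11, bit23=0)
  nb #.##.: next=.  (t=2,i=12, bit22=0)
  nb #.#.#: next=.  (t=1,i=15, bit21=0)
  nb #.#..: next=#  (t=1,i=1, bit20=1)
  nb #..##: next=.  (t=3,i=3, bit19=0)
  nb #..#.: next=.  (t=0,i=14, bit18=0)
  nb #...#: next=.  (t=1,i=3, bit17=0)
  nb #....: next=#  (t=0,i=1, bit16=1)
  nb .####: next=.  (t=1,i=6, bit15=0)
  nb .###.: next=#  (t=0,i=6, bit14=1)
  nb .##.#: next=.  (t=7,i=3, bit13=0)
  nb .##..: next=.  (t=2,i=13, bit12=0)
  nb .#.##: next=.  (t=2,i=6, bit11=0)
  nb .#.#.: next=.  (t=1,i=0, bit10=0)
  nb .#..#: next=#  (t=0,i=13, bit9=1)
  nb .#...: next=.  (t=0,i=0, bit8=0)
  nb ..###: next=#  (t=0,i=5, bit7=1)
  nb ..##.: next=.  (t=3,i=4, bit6=0)
  nb ..#.#: next=#  (t=2,i=5, bit5=1)
  nb ..#..: next=#  (t=0,i=12, bit4=1)
  nb ...##: next=.  (t=0,i=4, bit3=0)
  nb ...#.: next=#  (t=0,i=11, bit2=1)
  nb ....#: next=.  (t=0,i=3, bit1=0)
  nb .....: next=.  (t=0,i=2, bit0=0)
  bits 11111001000100010100001010110100 = 4178657972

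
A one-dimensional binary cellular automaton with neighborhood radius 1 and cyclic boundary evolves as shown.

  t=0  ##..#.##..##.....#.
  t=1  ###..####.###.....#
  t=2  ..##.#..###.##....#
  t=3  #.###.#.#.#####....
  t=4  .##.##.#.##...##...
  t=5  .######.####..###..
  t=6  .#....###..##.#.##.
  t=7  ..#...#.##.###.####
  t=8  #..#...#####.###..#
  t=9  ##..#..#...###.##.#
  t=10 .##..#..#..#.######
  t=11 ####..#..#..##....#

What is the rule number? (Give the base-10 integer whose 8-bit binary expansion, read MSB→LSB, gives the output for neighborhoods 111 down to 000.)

120

  [7] ### => .  t=1,i=0
  [6] ##. => #  t=0,i=1
  [5] #.# => #  t=0,i=5
  [4] #.. => #  t=0,i=2
  [3] .## => #  t=0,i=0
  [2] .#. => .  t=0,i=4
  [1] ..# => .  t=0,i=3
  [0] ... => .  t=0,i=13
  bits 01111000 = 120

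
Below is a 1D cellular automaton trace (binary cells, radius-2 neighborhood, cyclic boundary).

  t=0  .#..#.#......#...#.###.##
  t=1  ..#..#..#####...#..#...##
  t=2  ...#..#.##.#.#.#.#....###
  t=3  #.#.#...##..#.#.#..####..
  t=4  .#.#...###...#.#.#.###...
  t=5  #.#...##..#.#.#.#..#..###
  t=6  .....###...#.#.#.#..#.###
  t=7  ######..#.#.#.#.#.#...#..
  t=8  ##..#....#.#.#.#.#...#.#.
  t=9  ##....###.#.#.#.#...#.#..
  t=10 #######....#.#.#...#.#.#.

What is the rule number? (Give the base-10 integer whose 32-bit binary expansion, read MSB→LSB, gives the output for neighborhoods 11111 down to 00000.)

  nb #####: next=.  (t=1,i=10, bit31=0)
  nb ####.: next=#  (t=1,i=11, bit30=1)
  nb ###.#: next=.  (t=0,i=21, bit29=0)
  nb ###..: next=.  (t=1,i=12, bit28=0)
  nb ##.##: next=.  (t=0,i=22, bit27=0)
  nb ##.#.: next=.  (t=0,i=0, bit26=0)
  nb ##..#: next=.  (t=1,i=0, bit25=0)
  nb ##...: next=#  (t=1,i=13, bit24=1)
  nb #.###: next=#  (t=0,i=19, bit23=1)
  nb #.##.: next=#  (t=0,i=23, bit22=1)
  nb #.#.#: next=.  (t=2,i=11, bit21=0)
  nb #.#..: next=.  (t=0,i=1, bit20=0)
  nb #..##: next=.  (t=1,i=7, bit19=0)
  nb #..#.: next=.  (t=0,i=3, bit18=0)
  nb #...#: next=.  (t=0,i=15, bit17=0)
  nb #....: next=#  (t=0,i=8, bit16=1)
  nb .####: next=#  (t=1,i=9, bit15=1)
  nb .###.: next=.  (t=0,i=20, bit14=0)
  nb .##.#: next=#  (t=0,i=24, bit13=1)
  nb .##..: next=#  (t=1,i=24, bit12=1)
  nb .#.##: next=.  (t=0,i=18, bit11=0)
  nb .#.#.: next=#  (t=0,i=5, bit10=1)
  nb .#..#: next=#  (t=0,i=2, bit9=1)
  nb .#...: next=.  (t=0,i=7, bit8=0)
  nb ..###: next=#  (t=1,i=8, bit7=1)
  nb ..##.: next=#  (t=1,i=23, bit6=1)
  nb ..#.#: next=.  (t=0,i=4, bit5=0)
  nb ..#..: next=.  (t=0,i=13, bit4=0)
  nb ...##: next=#  (t=1,i=22, bit3=1)
  nb ...#.: next=#  (t=0,i=12, bit2=1)
  nb ....#: next=#  (t=0,i=11, bit1=1)
  nb .....: next=#  (t=0,i=9, bit0=1)
  bits 01000001110000011011011011001111 = 1103214287

1103214287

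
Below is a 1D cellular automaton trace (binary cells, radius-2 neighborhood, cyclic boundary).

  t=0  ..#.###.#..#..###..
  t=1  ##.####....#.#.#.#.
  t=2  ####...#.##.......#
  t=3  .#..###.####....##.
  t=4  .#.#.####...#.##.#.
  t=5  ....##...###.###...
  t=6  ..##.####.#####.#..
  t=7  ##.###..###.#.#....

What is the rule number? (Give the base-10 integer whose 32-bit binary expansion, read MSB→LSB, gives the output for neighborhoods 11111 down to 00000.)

  [31] ##### => #  t=2,i=1
  [30] ####. => .  t=1,i=5
  [29] ###.# => #  t=0,i=6
  [28] ###.. => .  t=0,i=16
  [27] ##.## => #  t=1,i=2
  [26] ##.#. => .  t=0,i=7
  [25] ##..# => .  t=3,i=18
  [24] ##... => #  t=0,i=17
  [23] #.### => #  t=0,i=4
  [22] #.##. => #  t=1,i=0
  [21] #.#.# => .  t=1,i=13
  [20] #.#.. => .  t=0,i=8
  [19] #..## => #  t=0,i=13
  [18] #..#. => .  t=0,i=10
  [17] #...# => #  t=2,i=5
  [16] #.... => .  t=0,i=18
  [15] .#### => .  t=1,i=4
  [14] .###. => #  t=0,i=5
  [13] .##.# => #  t=1,i=1
  [12] .##.. => #  t=2,i=10
  [11] .#.## => #  t=0,i=3
  [10] .#.#. => .  t=1,i=12
  [9] .#..# => .  t=0,i=9
  [8] .#... => .  t=6,i=17
  [7] ..### => .  t=0,i=14
  [6] ..##. => .  t=3,i=16
  [5] ..#.# => .  t=0,i=2
  [4] ..#.. => #  t=0,i=11
  [3] ...## => #  t=2,i=17
  [2] ...#. => #  t=0,i=1
  [1] ....# => #  t=0,i=0
  [0] ..... => .  t=2,i=13
  bits 10101001110010100111100000011110 = 2848618526

2848618526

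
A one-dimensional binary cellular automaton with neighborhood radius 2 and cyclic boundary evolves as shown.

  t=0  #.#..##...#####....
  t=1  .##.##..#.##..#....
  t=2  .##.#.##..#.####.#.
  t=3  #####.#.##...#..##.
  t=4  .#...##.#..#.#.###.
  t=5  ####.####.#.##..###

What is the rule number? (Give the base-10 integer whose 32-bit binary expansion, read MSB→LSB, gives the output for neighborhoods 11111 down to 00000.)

  [31] ##### => .  t=0,i=12
  [30] ####. => .  t=0,i=13
  [29] ###.# => .  t=2,i=15
  [28] ###.. => #  t=0,i=14
  [27] ##.## => .  t=1,i=3
  [26] ##.#. => #  t=2,i=3
  [25] ##..# => #  t=1,i=6
  [24] ##... => .  t=0,i=7
  [23] #.### => .  t=2,i=12
  [22] #.##. => #  t=1,i=4
  [21] #.#.# => #  t=2,i=4
  [20] #.#.. => #  t=0,i=2
  [19] #..## => #  t=0,i=4
  [18] #..#. => #  t=1,i=7
  [17] #...# => #  t=0,i=8
  [16] #.... => .  t=0,i=16
  [15] .#### => #  t=0,i=11
  [14] .###. => #  t=4,i=16
  [13] .##.# => #  t=1,i=2
  [12] .##.. => .  t=0,i=6
  [11] .#.## => .  t=1,i=9
  [10] .#.#. => #  t=0,i=1
  [9] .#..# => .  t=0,i=3
  [8] .#... => #  t=1,i=15
  [7] ..### => #  t=0,i=10
  [6] ..##. => #  t=0,i=5
  [5] ..#.# => .  t=0,i=0
  [4] ..#.. => #  t=1,i=14
  [3] ...## => .  t=0,i=9
  [2] ...#. => .  t=0,i=18
  [1] ....# => .  t=0,i=17
  [0] ..... => #  t=1,i=17
  bits 00010110011111101110010111010001 = 377415121

377415121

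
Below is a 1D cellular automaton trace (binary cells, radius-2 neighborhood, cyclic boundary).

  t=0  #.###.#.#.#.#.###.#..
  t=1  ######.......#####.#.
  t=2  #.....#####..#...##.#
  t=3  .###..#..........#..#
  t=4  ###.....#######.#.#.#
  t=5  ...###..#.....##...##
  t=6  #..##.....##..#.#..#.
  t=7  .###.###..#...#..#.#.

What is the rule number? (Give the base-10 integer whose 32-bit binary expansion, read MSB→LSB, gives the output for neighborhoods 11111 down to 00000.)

633948901

  [31] ##### => .  t=1,i=2
  [30] ####. => .  t=1,i=4
  [29] ###.# => #  t=0,i=4
  [28] ###.. => .  t=1,i=5
  [27] ##.## => .  t=2,i=19
  [26] ##.#. => #  t=0,i=5
  [25] ##..# => .  t=2,i=11
  [24] ##... => #  t=1,i=6
  [23] #.### => #  t=0,i=2
  [22] #.##. => #  t=2,i=20
  [21] #.#.# => .  t=0,i=6
  [20] #.#.. => .  t=0,i=18
  [19] #..## => #  t=6,i=2
  [18] #..#. => .  t=0,i=20
  [17] #...# => .  t=2,i=15
  [16] #.... => #  t=1,i=7
  [15] .#### => .  t=1,i=1
  [14] .###. => #  t=0,i=3
  [13] .##.# => .  t=2,i=18
  [12] .##.. => .  t=2,i=0
  [11] .#.## => #  t=0,i=1
  [10] .#.#. => .  t=0,i=7
  [9] .#..# => #  t=0,i=19
  [8] .#... => .  t=2,i=14
  [7] ..### => #  t=1,i=13
  [6] ..##. => #  t=2,i=17
  [5] ..#.# => #  t=0,i=0
  [4] ..#.. => .  t=2,i=13
  [3] ...## => .  t=1,i=12
  [2] ...#. => #  t=3,i=16
  [1] ....# => .  t=1,i=11
  [0] ..... => #  t=1,i=8
  bits 00100101110010010100101011100101 = 633948901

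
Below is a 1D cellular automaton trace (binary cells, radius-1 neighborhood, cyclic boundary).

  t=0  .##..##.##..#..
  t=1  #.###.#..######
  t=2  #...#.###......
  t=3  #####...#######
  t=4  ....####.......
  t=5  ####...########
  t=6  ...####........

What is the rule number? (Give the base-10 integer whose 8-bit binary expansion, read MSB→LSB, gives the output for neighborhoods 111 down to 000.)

87

  nb ###: next=.  (t=1,i=3, bit7=0)
  nb ##.: next=#  (t=0,i=2, bit6=1)
  nb #.#: next=.  (t=0,i=7, bit5=0)
  nb #..: next=#  (t=0,i=3, bit4=1)
  nb .##: next=.  (t=0,i=1, bit3=0)
  nb .#.: next=#  (t=0,i=12, bit2=1)
  nb ..#: next=#  (t=0,i=0, bit1=1)
  nb ...: next=#  (t=0,i=14, bit0=1)
  bits 01010111 = 87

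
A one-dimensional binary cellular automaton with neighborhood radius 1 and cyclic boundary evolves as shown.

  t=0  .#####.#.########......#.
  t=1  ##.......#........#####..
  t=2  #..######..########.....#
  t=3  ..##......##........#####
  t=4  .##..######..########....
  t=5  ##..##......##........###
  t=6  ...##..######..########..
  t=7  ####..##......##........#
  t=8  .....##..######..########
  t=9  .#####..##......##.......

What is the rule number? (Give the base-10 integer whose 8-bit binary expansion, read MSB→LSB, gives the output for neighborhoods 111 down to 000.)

  ###|.  b7=0 t=0,i=2
  ##.|.  b6=0 t=0,i=5
  #.#|.  b5=0 t=0,i=6
  #..|.  b4=0 t=0,i=17
  .##|#  b3=1 t=0,i=1
  .#.|.  b2=0 t=0,i=7
  ..#|#  b1=1 t=0,i=0
  ...|#  b0=1 t=0,i=18
  bits 00001011 = 11

11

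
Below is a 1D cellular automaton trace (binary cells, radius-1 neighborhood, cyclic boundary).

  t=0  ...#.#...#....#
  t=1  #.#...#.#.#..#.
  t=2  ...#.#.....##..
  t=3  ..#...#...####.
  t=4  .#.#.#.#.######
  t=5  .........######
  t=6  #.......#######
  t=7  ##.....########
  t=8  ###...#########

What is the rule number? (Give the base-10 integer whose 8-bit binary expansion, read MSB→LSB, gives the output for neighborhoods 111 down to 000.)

  ### -> #   bit 7 = 1  t=3,i=11
  ##. -> #   bit 6 = 1  t=2,i=12
  #.# -> .   bit 5 = 0  t=0,i=4
  #.. -> #   bit 4 = 1  t=0,i=0
  .## -> #   bit 3 = 1  t=2,i=11
  .#. -> .   bit 2 = 0  t=0,i=3
  ..# -> #   bit 1 = 1  t=0,i=2
  ... -> .   bit 0 = 0  t=0,i=1
  bits 11011010 = 218

218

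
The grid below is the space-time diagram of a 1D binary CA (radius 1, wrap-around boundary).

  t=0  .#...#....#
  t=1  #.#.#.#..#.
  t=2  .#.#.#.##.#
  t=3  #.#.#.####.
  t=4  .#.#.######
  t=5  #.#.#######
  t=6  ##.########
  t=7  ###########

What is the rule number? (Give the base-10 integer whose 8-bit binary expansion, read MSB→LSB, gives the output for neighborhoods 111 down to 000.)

250

  [7] ### => #  t=3,i=7
  [6] ##. => #  t=2,i=8
  [5] #.# => #  t=0,i=0
  [4] #.. => #  t=0,i=2
  [3] .## => #  t=2,i=7
  [2] .#. => .  t=0,i=1
  [1] ..# => #  t=0,i=4
  [0] ... => .  t=0,i=3
  bits 11111010 = 250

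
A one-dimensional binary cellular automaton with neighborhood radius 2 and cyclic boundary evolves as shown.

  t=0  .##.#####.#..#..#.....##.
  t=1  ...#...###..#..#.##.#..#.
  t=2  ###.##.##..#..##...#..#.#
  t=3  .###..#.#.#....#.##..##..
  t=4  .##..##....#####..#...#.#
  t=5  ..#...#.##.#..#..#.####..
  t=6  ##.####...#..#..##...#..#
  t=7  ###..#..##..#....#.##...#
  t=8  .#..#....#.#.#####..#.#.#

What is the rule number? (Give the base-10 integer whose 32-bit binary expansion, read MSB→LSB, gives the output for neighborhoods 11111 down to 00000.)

1812418982

  #####|.  b31=0 t=0,i=6
  ####.|#  b30=1 t=0,i=7
  ###.#|#  b29=1 t=0,i=8
  ###..|.  b28=0 t=1,i=9
  ##.##|#  b27=1 t=0,i=3
  ##.#.|#  b26=1 t=0,i=9
  ##..#|.  b25=0 t=0,i=24
  ##...|.  b24=0 t=2,i=16
  #.###|.  b23=0 t=0,i=4
  #.##.|.  b22=0 t=1,i=17
  #.#.#|.  b21=0 t=3,i=8
  #.#..|.  b20=0 t=0,i=10
  #..##|.  b19=0 t=0,i=0
  #..#.|#  b18=1 t=0,i=12
  #...#|#  b17=1 t=1,i=5
  #....|#  b16=1 t=0,i=18
  .####|.  b15=0 t=0,i=5
  .###.|#  b14=1 t=1,i=8
  .##.#|.  b13=0 t=0,i=2
  .##..|#  b12=1 t=0,i=23
  .#.##|.  b11=0 t=1,i=16
  .#.#.|.  b10=0 t=3,i=7
  .#..#|.  b9=0 t=0,i=11
  .#...|#  b8=1 t=0,i=17
  ..###|#  b7=1 t=1,i=7
  ..##.|.  b6=0 t=0,i=1
  ..#.#|#  b5=1 t=1,i=15
  ..#..|.  b4=0 t=0,i=13
  ...##|.  b3=0 t=0,i=21
  ...#.|#  b2=1 t=1,i=2
  ....#|#  b1=1 t=0,i=20
  .....|.  b0=0 t=0,i=19
  bits 01101100000001110101000110100110 = 1812418982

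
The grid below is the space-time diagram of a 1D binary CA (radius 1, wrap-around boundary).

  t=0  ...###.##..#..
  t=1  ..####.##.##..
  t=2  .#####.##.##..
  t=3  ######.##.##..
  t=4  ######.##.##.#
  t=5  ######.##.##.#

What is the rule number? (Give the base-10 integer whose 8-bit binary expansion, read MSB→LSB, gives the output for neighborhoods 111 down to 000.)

206

  nb ###: next=#  (t=0,i=4, bit7=1)
  nb ##.: next=#  (t=0,i=5, bit6=1)
  nb #.#: next=.  (t=0,i=6, bit5=0)
  nb #..: next=.  (t=0,i=9, bit4=0)
  nb .##: next=#  (t=0,i=3, bit3=1)
  nb .#.: next=#  (t=0,i=11, bit2=1)
  nb ..#: next=#  (t=0,i=2, bit1=1)
  nb ...: next=.  (t=0,i=0, bit0=0)
  bits 11001110 = 206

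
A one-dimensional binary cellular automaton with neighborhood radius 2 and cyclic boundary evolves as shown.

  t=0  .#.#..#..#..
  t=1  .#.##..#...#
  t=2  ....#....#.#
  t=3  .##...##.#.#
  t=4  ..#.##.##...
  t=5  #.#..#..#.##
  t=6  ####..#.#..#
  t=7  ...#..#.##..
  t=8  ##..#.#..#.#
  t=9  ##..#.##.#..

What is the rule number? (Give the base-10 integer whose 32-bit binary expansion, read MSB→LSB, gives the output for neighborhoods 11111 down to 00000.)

  ##### -> .   bit 31 = 0  t=6,i=1
  ####. -> .   bit 30 = 0  t=6,i=2
  ###.# -> #   bit 29 = 1  t=5,i=0
  ###.. -> #   bit 28 = 1  t=6,i=3
  ##.## -> .   bit 27 = 0  t=4,i=6
  ##.#. -> #   bit 26 = 1  t=3,i=8
  ##..# -> .   bit 25 = 0  t=1,i=5
  ##... -> .   bit 24 = 0  t=3,i=3
  #.### -> .   bit 23 = 0  t=5,i=10
  #.##. -> .   bit 22 = 0  t=1,i=3
  #.#.# -> .   bit 21 = 0  t=1,i=1
  #.#.. -> #   bit 20 = 1  t=0,i=3
  #..## -> .   bit 19 = 0  t=6,i=10
  #..#. -> .   bit 18 = 0  t=0,i=5
  #...# -> #   bit 17 = 1  t=0,i=11
  #.... -> #   bit 16 = 1  t=2,i=1
  .#### -> .   bit 15 = 0  t=6,i=0
  .###. -> #   bit 14 = 1  t=5,i=11
  .##.# -> #   bit 13 = 1  t=3,i=7
  .##.. -> #   bit 12 = 1  t=1,i=4
  .#.## -> .   bit 11 = 0  t=1,i=2
  .#.#. -> .   bit 10 = 0  t=0,i=2
  .#..# -> #   bit 9 = 1  t=0,i=4
  .#... -> .   bit 8 = 0  t=0,i=10
  ..### -> .   bit 7 = 0  t=6,i=11
  ..##. -> .   bit 6 = 0  t=3,i=6
  ..#.# -> #   bit 5 = 1  t=0,i=1
  ..#.. -> .   bit 4 = 0  t=0,i=6
  ...## -> #   bit 3 = 1  t=3,i=5
  ...#. -> .   bit 2 = 0  t=0,i=0
  ....# -> #   bit 1 = 1  t=2,i=2
  ..... -> #   bit 0 = 1  t=4,i=11
  bits 00110100000100110111001000101011 = 873689643

873689643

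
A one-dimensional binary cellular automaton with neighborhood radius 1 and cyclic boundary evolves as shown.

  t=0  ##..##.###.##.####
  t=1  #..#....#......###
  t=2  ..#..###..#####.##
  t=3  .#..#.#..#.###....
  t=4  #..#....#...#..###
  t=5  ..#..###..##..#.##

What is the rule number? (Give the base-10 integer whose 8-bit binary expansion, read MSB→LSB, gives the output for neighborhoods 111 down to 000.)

  ### -> #   bit 7 = 1  t=0,i=0
  ##. -> .   bit 6 = 0  t=0,i=1
  #.# -> .   bit 5 = 0  t=0,i=6
  #.. -> .   bit 4 = 0  t=0,i=2
  .## -> .   bit 3 = 0  t=0,i=4
  .#. -> .   bit 2 = 0  t=1,i=3
  ..# -> #   bit 1 = 1  t=0,i=3
  ... -> #   bit 0 = 1  t=1,i=5
  bits 10000011 = 131

131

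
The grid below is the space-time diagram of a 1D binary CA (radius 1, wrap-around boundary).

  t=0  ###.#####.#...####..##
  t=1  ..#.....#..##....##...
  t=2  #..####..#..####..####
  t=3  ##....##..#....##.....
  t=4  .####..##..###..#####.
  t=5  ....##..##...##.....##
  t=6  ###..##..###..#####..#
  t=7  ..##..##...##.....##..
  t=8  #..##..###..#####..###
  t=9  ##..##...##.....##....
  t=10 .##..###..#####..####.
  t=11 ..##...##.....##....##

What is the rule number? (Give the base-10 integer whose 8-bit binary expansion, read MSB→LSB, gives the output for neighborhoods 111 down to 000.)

81

  [7] ### => .  t=0,i=0
  [6] ##. => #  t=0,i=2
  [5] #.# => .  t=0,i=3
  [4] #.. => #  t=0,i=11
  [3] .## => .  t=0,i=4
  [2] .#. => .  t=0,i=10
  [1] ..# => .  t=0,i=13
  [0] ... => #  t=0,i=12
  bits 01010001 = 81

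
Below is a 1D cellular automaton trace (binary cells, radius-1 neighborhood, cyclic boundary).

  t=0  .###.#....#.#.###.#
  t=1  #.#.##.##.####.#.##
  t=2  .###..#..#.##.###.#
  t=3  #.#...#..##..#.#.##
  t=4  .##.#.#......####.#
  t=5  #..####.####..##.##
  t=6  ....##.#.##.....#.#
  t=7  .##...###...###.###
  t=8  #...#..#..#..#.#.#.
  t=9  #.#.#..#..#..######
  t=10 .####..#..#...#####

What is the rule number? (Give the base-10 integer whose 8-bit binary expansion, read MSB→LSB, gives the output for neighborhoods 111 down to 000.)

165

  ### -> #   bit 7 = 1  t=0,i=2
  ##. -> .   bit 6 = 0  t=0,i=3
  #.# -> #   bit 5 = 1  t=0,i=0
  #.. -> .   bit 4 = 0  t=0,i=6
  .## -> .   bit 3 = 0  t=0,i=1
  .#. -> #   bit 2 = 1  t=0,i=5
  ..# -> .   bit 1 = 0  t=0,i=9
  ... -> #   bit 0 = 1  t=0,i=7
  bits 10100101 = 165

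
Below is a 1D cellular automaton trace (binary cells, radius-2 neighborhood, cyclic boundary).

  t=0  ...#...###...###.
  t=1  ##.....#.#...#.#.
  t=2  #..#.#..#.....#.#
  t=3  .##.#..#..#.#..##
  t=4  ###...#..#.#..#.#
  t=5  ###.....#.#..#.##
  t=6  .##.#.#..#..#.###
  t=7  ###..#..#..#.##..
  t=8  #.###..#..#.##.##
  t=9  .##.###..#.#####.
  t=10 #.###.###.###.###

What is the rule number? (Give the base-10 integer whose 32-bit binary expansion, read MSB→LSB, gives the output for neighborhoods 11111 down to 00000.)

  [31] ##### => .  t=5,i=0
  [30] ####. => #  t=4,i=1
  [29] ###.# => .  t=6,i=16
  [28] ###.. => #  t=0,i=9
  [27] ##.## => #  t=3,i=0
  [26] ##.#. => .  t=3,i=3
  [25] ##..# => #  t=2,i=1
  [24] ##... => .  t=0,i=10
  [23] #.### => #  t=4,i=16
  [22] #.##. => #  t=1,i=0
  [21] #.#.# => .  t=1,i=15
  [20] #.#.. => .  t=1,i=9
  [19] #..## => #  t=3,i=14
  [18] #..#. => #  t=2,i=2
  [17] #...# => .  t=0,i=5
  [16] #.... => #  t=0,i=0
  [15] .#### => #  t=4,i=0
  [14] .###. => .  t=0,i=8
  [13] .##.# => #  t=3,i=2
  [12] .##.. => .  t=1,i=1
  [11] .#.## => #  t=1,i=16
  [10] .#.#. => #  t=1,i=8
  [9] .#..# => .  t=2,i=6
  [8] .#... => .  t=0,i=4
  [7] ..### => #  t=0,i=7
  [6] ..##. => .  t=3,i=15
  [5] ..#.# => .  t=1,i=7
  [4] ..#.. => .  t=0,i=3
  [3] ...## => .  t=0,i=6
  [2] ...#. => .  t=0,i=2
  [1] ....# => #  t=0,i=1
  [0] ..... => .  t=1,i=4
  bits 01011010110011011010110010000010 = 1523428482

1523428482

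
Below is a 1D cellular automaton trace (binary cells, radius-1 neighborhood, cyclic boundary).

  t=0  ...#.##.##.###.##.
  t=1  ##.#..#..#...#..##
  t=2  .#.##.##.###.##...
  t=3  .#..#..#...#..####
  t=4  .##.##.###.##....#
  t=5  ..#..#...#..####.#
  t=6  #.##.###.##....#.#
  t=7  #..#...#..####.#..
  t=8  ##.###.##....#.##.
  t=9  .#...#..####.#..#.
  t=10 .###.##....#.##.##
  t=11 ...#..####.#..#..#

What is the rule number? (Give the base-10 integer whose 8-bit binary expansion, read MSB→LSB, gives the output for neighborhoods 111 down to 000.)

85

  ###|.  b7=0 t=0,i=12
  ##.|#  b6=1 t=0,i=6
  #.#|.  b5=0 t=0,i=4
  #..|#  b4=1 t=0,i=17
  .##|.  b3=0 t=0,i=5
  .#.|#  b2=1 t=0,i=3
  ..#|.  b1=0 t=0,i=2
  ...|#  b0=1 t=0,i=0
  bits 01010101 = 85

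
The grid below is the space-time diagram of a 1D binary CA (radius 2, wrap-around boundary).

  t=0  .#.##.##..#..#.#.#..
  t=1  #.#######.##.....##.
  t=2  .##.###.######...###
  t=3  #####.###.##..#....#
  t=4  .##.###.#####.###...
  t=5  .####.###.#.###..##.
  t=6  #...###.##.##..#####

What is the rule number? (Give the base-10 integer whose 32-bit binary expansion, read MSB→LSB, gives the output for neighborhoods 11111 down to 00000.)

2950249300

  ##### -> #   bit 31 = 1  t=1,i=4
  ####. -> .   bit 30 = 0  t=1,i=7
  ###.# -> #   bit 29 = 1  t=1,i=8
  ###.. -> .   bit 28 = 0  t=2,i=13
  ##.## -> #   bit 27 = 1  t=0,i=5
  ##.#. -> #   bit 26 = 1  t=1,i=19
  ##..# -> #   bit 25 = 1  t=0,i=8
  ##... -> #   bit 24 = 1  t=1,i=12
  #.### -> #   bit 23 = 1  t=1,i=2
  #.##. -> #   bit 22 = 1  t=0,i=3
  #.#.# -> .   bit 21 = 0  t=0,i=15
  #.#.. -> #   bit 20 = 1  t=0,i=17
  #..## -> #   bit 19 = 1  t=5,i=0
  #..#. -> .   bit 18 = 0  t=0,i=9
  #...# -> .   bit 17 = 0  t=0,i=19
  #.... -> #   bit 16 = 1  t=1,i=13
  .#### -> .   bit 15 = 0  t=1,i=3
  .###. -> .   bit 14 = 0  t=2,i=5
  .##.# -> #   bit 13 = 1  t=0,i=4
  .##.. -> #   bit 12 = 1  t=0,i=7
  .#.## -> #   bit 11 = 1  t=0,i=2
  .#.#. -> .   bit 10 = 0  t=0,i=14
  .#..# -> #   bit 9 = 1  t=0,i=11
  .#... -> #   bit 8 = 1  t=0,i=18
  ..### -> .   bit 7 = 0  t=2,i=17
  ..##. -> #   bit 6 = 1  t=1,i=17
  ..#.# -> .   bit 5 = 0  t=0,i=1
  ..#.. -> #   bit 4 = 1  t=0,i=10
  ...## -> .   bit 3 = 0  t=1,i=16
  ...#. -> #   bit 2 = 1  t=0,i=0
  ....# -> .   bit 1 = 0  t=1,i=15
  ..... -> .   bit 0 = 0  t=1,i=14
  bits 10101111110110010011101101010100 = 2950249300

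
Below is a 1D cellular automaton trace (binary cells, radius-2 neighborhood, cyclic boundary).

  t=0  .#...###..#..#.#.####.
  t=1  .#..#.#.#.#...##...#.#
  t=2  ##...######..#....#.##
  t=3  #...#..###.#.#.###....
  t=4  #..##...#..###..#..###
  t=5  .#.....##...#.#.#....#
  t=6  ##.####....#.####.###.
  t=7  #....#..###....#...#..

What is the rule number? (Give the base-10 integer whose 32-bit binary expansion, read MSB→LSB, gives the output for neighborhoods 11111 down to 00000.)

  nb #####: next=#  (t=2,i=7, bit31=1)
  nb ####.: next=#  (t=0,i=19, bit30=1)
  nb ###.#: next=.  (t=3,i=9, bit29=0)
  nb ###..: next=.  (t=0,i=7, bit28=0)
  nb ##.##: next=.  (t=6,i=2, bit27=0)
  nb ##.#.: next=.  (t=3,i=10, bit26=0)
  nb ##..#: next=#  (t=0,i=8, bit25=1)
  nb ##...: next=.  (t=1,i=16, bit24=0)
  nb #.###: next=.  (t=0,i=17, bit23=0)
  nb #.##.: next=#  (t=6,i=0, bit22=1)
  nb #.#.#: next=#  (t=0,i=15, bit21=1)
  nb #.#..: next=#  (t=1,i=1, bit20=1)
  nb #..##: next=.  (t=3,i=6, bit19=0)
  nb #..#.: next=.  (t=0,i=0, bit18=0)
  nb #...#: next=.  (t=0,i=3, bit17=0)
  nb #....: next=#  (t=2,i=15, bit16=1)
  nb .####: next=.  (t=0,i=18, bit15=0)
  nb .###.: next=#  (t=0,i=6, bit14=1)
  nb .##.#: next=.  (t=6,i=1, bit13=0)
  nb .##..: next=.  (t=1,i=15, bit12=0)
  nb .#.##: next=.  (t=0,i=16, bit11=0)
  nb .#.#.: next=#  (t=0,i=14, bit10=1)
  nb .#..#: next=.  (t=0,i=11, bit9=0)
  nb .#...: next=.  (t=0,i=2, bit8=0)
  nb ..###: next=.  (t=0,i=5, bit7=0)
  nb ..##.: next=.  (t=1,i=14, bit6=0)
  nb ..#.#: next=.  (t=0,i=13, bit5=0)
  nb ..#..: next=#  (t=0,i=1, bit4=1)
  nb ...##: next=#  (t=0,i=4, bit3=1)
  nb ...#.: next=#  (t=1,i=18, bit2=1)
  nb ....#: next=#  (t=2,i=16, bit1=1)
  nb .....: next=#  (t=5,i=4, bit0=1)
  bits 11000010011100010100010000011111 = 3262202911

3262202911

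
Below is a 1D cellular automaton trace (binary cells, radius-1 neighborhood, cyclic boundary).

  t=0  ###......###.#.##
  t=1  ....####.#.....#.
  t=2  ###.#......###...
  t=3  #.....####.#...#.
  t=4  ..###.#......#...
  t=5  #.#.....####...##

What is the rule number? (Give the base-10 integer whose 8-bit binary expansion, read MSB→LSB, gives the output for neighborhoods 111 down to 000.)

  ###|.  b7=0 t=0,i=0
  ##.|.  b6=0 t=0,i=2
  #.#|.  b5=0 t=0,i=12
  #..|.  b4=0 t=0,i=3
  .##|#  b3=1 t=0,i=9
  .#.|.  b2=0 t=0,i=13
  ..#|.  b1=0 t=0,i=8
  ...|#  b0=1 t=0,i=4
  bits 00001001 = 9

9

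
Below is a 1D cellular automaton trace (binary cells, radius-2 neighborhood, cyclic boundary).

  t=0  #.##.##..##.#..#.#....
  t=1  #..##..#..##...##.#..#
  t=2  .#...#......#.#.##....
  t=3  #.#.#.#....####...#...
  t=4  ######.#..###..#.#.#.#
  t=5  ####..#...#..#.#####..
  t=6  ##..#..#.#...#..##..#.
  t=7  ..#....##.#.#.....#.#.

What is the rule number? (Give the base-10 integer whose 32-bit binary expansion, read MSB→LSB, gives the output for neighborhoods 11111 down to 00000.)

2401281452

  ##### -> #   bit 31 = 1  t=4,i=1
  ####. -> .   bit 30 = 0  t=3,i=13
  ###.# -> .   bit 29 = 0  t=4,i=5
  ###.. -> .   bit 28 = 0  t=3,i=14
  ##.## -> #   bit 27 = 1  t=0,i=4
  ##.#. -> #   bit 26 = 1  t=0,i=11
  ##..# -> #   bit 25 = 1  t=0,i=7
  ##... -> #   bit 24 = 1  t=1,i=12
  #.### -> .   bit 23 = 0  t=4,i=21
  #.##. -> .   bit 22 = 0  t=0,i=2
  #.#.# -> #   bit 21 = 1  t=2,i=14
  #.#.. -> .   bit 20 = 0  t=0,i=12
  #..## -> .   bit 19 = 0  t=0,i=8
  #..#. -> .   bit 18 = 0  t=0,i=14
  #...# -> .   bit 17 = 0  t=1,i=13
  #.... -> .   bit 16 = 0  t=0,i=19
  .#### -> #   bit 15 = 1  t=3,i=12
  .###. -> .   bit 14 = 0  t=4,i=11
  .##.# -> #   bit 13 = 1  t=0,i=3
  .##.. -> .   bit 12 = 0  t=0,i=6
  .#.## -> .   bit 11 = 0  t=0,i=1
  .#.#. -> #   bit 10 = 1  t=0,i=16
  .#..# -> .   bit 9 = 0  t=0,i=13
  .#... -> #   bit 8 = 1  t=0,i=18
  ..### -> #   bit 7 = 1  t=3,i=11
  ..##. -> .   bit 6 = 0  t=0,i=9
  ..#.# -> #   bit 5 = 1  t=0,i=0
  ..#.. -> .   bit 4 = 0  t=1,i=7
  ...## -> #   bit 3 = 1  t=1,i=14
  ...#. -> #   bit 2 = 1  t=0,i=21
  ....# -> .   bit 1 = 0  t=0,i=20
  ..... -> .   bit 0 = 0  t=2,i=8
  bits 10001111001000001010010110101100 = 2401281452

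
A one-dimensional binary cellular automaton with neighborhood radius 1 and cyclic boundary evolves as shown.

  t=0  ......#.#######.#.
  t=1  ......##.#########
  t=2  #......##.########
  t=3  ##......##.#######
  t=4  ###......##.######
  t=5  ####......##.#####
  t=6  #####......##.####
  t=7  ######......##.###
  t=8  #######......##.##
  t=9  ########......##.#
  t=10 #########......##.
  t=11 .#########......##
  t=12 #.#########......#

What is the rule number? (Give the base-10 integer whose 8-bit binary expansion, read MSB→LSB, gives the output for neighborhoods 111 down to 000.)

  ### -> #   bit 7 = 1  t=0,i=9
  ##. -> #   bit 6 = 1  t=0,i=14
  #.# -> #   bit 5 = 1  t=0,i=7
  #.. -> #   bit 4 = 1  t=0,i=17
  .## -> .   bit 3 = 0  t=0,i=8
  .#. -> #   bit 2 = 1  t=0,i=6
  ..# -> .   bit 1 = 0  t=0,i=5
  ... -> .   bit 0 = 0  t=0,i=0
  bits 11110100 = 244

244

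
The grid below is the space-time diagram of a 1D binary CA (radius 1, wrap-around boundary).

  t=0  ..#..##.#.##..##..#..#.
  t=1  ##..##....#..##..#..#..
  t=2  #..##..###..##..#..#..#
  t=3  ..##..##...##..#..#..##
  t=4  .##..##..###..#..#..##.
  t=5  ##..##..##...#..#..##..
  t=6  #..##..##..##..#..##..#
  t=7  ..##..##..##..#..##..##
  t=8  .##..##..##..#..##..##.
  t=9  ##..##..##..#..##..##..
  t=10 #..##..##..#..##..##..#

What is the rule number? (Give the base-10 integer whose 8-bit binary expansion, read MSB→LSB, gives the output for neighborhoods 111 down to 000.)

11

  ### -> .   bit 7 = 0  t=2,i=8
  ##. -> .   bit 6 = 0  t=0,i=6
  #.# -> .   bit 5 = 0  t=0,i=7
  #.. -> .   bit 4 = 0  t=0,i=3
  .## -> #   bit 3 = 1  t=0,i=5
  .#. -> .   bit 2 = 0  t=0,i=2
  ..# -> #   bit 1 = 1  t=0,i=1
  ... -> #   bit 0 = 1  t=0,i=0
  bits 00001011 = 11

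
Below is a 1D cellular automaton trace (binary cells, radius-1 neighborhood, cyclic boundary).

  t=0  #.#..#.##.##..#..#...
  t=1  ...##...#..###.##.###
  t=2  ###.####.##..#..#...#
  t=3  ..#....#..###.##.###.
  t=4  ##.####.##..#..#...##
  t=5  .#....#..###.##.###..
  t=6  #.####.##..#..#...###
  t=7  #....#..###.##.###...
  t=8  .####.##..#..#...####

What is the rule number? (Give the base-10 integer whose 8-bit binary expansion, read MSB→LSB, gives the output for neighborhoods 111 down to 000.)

83

  ### -> .   bit 7 = 0  t=1,i=12
  ##. -> #   bit 6 = 1  t=0,i=8
  #.# -> .   bit 5 = 0  t=0,i=1
  #.. -> #   bit 4 = 1  t=0,i=3
  .## -> .   bit 3 = 0  t=0,i=7
  .#. -> .   bit 2 = 0  t=0,i=0
  ..# -> #   bit 1 = 1  t=0,i=4
  ... -> #   bit 0 = 1  t=0,i=19
  bits 01010011 = 83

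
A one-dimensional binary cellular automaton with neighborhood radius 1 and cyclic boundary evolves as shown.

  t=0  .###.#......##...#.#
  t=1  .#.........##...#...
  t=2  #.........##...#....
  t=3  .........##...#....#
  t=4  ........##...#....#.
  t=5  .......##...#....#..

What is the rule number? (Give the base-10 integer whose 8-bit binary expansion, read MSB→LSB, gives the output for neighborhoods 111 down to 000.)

  ### -> .   bit 7 = 0  t=0,i=2
  ##. -> .   bit 6 = 0  t=0,i=3
  #.# -> .   bit 5 = 0  t=0,i=0
  #.. -> .   bit 4 = 0  t=0,i=6
  .## -> #   bit 3 = 1  t=0,i=1
  .#. -> .   bit 2 = 0  t=0,i=5
  ..# -> #   bit 1 = 1  t=0,i=11
  ... -> .   bit 0 = 0  t=0,i=7
  bits 00001010 = 10

10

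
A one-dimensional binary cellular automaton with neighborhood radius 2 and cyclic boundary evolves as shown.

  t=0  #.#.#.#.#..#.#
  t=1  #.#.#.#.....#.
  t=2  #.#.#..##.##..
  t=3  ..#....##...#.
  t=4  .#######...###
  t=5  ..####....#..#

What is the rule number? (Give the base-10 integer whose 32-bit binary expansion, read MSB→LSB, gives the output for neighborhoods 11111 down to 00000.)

  [31] ##### => #  t=4,i=3
  [30] ####. => .  t=4,i=6
  [29] ###.# => #  t=4,i=13
  [28] ###.. => .  t=4,i=7
  [27] ##.## => .  t=2,i=9
  [26] ##.#. => .  t=0,i=1
  [25] ##..# => #  t=2,i=12
  [24] ##... => .  t=3,i=9
  [23] #.### => .  t=4,i=1
  [22] #.##. => .  t=0,i=13
  [21] #.#.# => #  t=0,i=2
  [20] #.#.. => .  t=0,i=8
  [19] #..## => .  t=2,i=6
  [18] #..#. => .  t=0,i=10
  [17] #...# => .  t=3,i=0
  [16] #.... => #  t=1,i=8
  [15] .#### => #  t=4,i=2
  [14] .###. => .  t=4,i=12
  [13] .##.# => #  t=0,i=0
  [12] .##.. => .  t=2,i=11
  [11] .#.## => #  t=0,i=12
  [10] .#.#. => .  t=0,i=3
  [9] .#..# => .  t=0,i=9
  [8] .#... => #  t=1,i=7
  [7] ..### => .  t=4,i=11
  [6] ..##. => #  t=2,i=7
  [5] ..#.# => .  t=0,i=11
  [4] ..#.. => #  t=3,i=2
  [3] ...## => #  t=3,i=6
  [2] ...#. => #  t=1,i=11
  [1] ....# => #  t=1,i=10
  [0] ..... => .  t=1,i=9
  bits 10100010001000011010100101011110 = 2720115038

2720115038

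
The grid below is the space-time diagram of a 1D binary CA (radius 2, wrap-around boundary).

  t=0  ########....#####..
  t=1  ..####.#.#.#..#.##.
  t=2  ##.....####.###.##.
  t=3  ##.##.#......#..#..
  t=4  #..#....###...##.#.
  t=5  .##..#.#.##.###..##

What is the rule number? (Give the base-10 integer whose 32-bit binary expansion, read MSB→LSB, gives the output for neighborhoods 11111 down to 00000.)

2456245865

  #####|#  b31=1 t=0,i=2
  ####.|.  b30=0 t=0,i=6
  ###.#|.  b29=0 t=1,i=5
  ###..|#  b28=1 t=0,i=7
  ##.##|.  b27=0 t=2,i=11
  ##.#.|.  b26=0 t=1,i=6
  ##..#|#  b25=1 t=0,i=17
  ##...|.  b24=0 t=0,i=8
  #.###|.  b23=0 t=2,i=12
  #.##.|#  b22=1 t=1,i=16
  #.#.#|#  b21=1 t=1,i=7
  #.#..|.  b20=0 t=1,i=11
  #..##|.  b19=0 t=0,i=18
  #..#.|#  b18=1 t=1,i=13
  #...#|#  b17=1 t=1,i=0
  #....|#  b16=1 t=0,i=9
  .####|.  b15=0 t=0,i=1
  .###.|#  b14=1 t=2,i=13
  .##.#|.  b13=0 t=2,i=17
  .##..|#  b12=1 t=1,i=17
  .#.##|.  b11=0 t=1,i=15
  .#.#.|#  b10=1 t=1,i=8
  .#..#|#  b9=1 t=1,i=12
  .#...|.  b8=0 t=3,i=7
  ..###|.  b7=0 t=0,i=0
  ..##.|#  b6=1 t=3,i=0
  ..#.#|#  b5=1 t=1,i=14
  ..#..|.  b4=0 t=3,i=13
  ...##|#  b3=1 t=0,i=11
  ...#.|.  b2=0 t=3,i=12
  ....#|.  b1=0 t=0,i=10
  .....|#  b0=1 t=2,i=4
  bits 10010010011001110101011001101001 = 2456245865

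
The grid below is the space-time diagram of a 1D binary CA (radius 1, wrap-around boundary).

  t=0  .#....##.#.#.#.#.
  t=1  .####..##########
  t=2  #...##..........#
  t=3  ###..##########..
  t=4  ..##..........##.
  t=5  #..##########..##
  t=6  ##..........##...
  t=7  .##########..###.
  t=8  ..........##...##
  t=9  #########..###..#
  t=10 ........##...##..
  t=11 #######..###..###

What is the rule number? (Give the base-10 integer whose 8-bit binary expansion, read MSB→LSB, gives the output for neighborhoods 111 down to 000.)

117

  nb ###: next=.  (t=1,i=2, bit7=0)
  nb ##.: next=#  (t=0,i=7, bit6=1)
  nb #.#: next=#  (t=0,i=8, bit5=1)
  nb #..: next=#  (t=0,i=2, bit4=1)
  nb .##: next=.  (t=0,i=6, bit3=0)
  nb .#.: next=#  (t=0,i=1, bit2=1)
  nb ..#: next=.  (t=0,i=0, bit1=0)
  nb ...: next=#  (t=0,i=3, bit0=1)
  bits 01110101 = 117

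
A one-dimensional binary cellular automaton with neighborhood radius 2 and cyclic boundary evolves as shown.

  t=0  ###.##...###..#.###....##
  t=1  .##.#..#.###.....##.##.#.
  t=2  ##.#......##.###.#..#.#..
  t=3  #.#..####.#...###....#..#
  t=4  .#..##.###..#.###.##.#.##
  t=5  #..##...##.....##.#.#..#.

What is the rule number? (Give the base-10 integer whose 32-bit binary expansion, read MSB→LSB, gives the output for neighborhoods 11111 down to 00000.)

  ##### -> .   bit 31 = 0  t=0,i=0
  ####. -> #   bit 30 = 1  t=0,i=1
  ###.# -> #   bit 29 = 1  t=0,i=2
  ###.. -> #   bit 28 = 1  t=0,i=11
  ##.## -> .   bit 27 = 0  t=0,i=3
  ##.#. -> #   bit 26 = 1  t=1,i=3
  ##..# -> .   bit 25 = 0  t=0,i=12
  ##... -> .   bit 24 = 0  t=0,i=6
  #.### -> .   bit 23 = 0  t=0,i=16
  #.##. -> #   bit 22 = 1  t=0,i=4
  #.#.# -> .   bit 21 = 0  t=4,i=21
  #.#.. -> .   bit 20 = 0  t=1,i=4
  #..## -> #   bit 19 = 1  t=1,i=0
  #..#. -> .   bit 18 = 0  t=0,i=13
  #...# -> #   bit 17 = 1  t=0,i=7
  #.... -> #   bit 16 = 1  t=0,i=20
  .#### -> .   bit 15 = 0  t=0,i=24
  .###. -> #   bit 14 = 1  t=0,i=10
  .##.# -> .   bit 13 = 0  t=1,i=2
  .##.. -> .   bit 12 = 0  t=0,i=5
  .#.## -> .   bit 11 = 0  t=0,i=15
  .#.#. -> #   bit 10 = 1  t=2,i=21
  .#..# -> .   bit 9 = 0  t=1,i=5
  .#... -> .   bit 8 = 0  t=2,i=4
  ..### -> #   bit 7 = 1  t=0,i=9
  ..##. -> #   bit 6 = 1  t=1,i=1
  ..#.# -> .   bit 5 = 0  t=0,i=14
  ..#.. -> #   bit 4 = 1  t=3,i=21
  ...## -> .   bit 3 = 0  t=0,i=8
  ...#. -> .   bit 2 = 0  t=3,i=20
  ....# -> #   bit 1 = 1  t=0,i=21
  ..... -> #   bit 0 = 1  t=1,i=14
  bits 01110100010010110100010011010011 = 1951089875

1951089875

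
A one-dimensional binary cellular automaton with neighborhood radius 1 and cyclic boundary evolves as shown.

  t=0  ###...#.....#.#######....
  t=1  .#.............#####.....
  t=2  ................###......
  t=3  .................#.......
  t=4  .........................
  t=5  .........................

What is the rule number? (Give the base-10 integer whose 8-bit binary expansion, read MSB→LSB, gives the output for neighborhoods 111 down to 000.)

  nb ###: next=#  (t=0,i=1, bit7=1)
  nb ##.: next=.  (t=0,i=2, bit6=0)
  nb #.#: next=.  (t=0,i=13, bit5=0)
  nb #..: next=.  (t=0,i=3, bit4=0)
  nb .##: next=.  (t=0,i=0, bit3=0)
  nb .#.: next=.  (t=0,i=6, bit2=0)
  nb ..#: next=.  (t=0,i=5, bit1=0)
  nb ...: next=.  (t=0,i=4, bit0=0)
  bits 10000000 = 128

128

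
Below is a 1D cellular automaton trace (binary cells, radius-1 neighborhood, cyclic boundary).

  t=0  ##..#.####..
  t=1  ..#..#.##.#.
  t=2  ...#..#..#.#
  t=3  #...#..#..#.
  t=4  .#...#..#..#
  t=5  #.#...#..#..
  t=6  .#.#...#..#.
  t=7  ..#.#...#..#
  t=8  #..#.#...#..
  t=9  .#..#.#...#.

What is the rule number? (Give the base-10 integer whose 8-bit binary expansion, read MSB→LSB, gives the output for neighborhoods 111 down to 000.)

  ### -> #   bit 7 = 1  t=0,i=7
  ##. -> .   bit 6 = 0  t=0,i=1
  #.# -> #   bit 5 = 1  t=0,i=5
  #.. -> #   bit 4 = 1  t=0,i=2
  .## -> .   bit 3 = 0  t=0,i=0
  .#. -> .   bit 2 = 0  t=0,i=4
  ..# -> .   bit 1 = 0  t=0,i=3
  ... -> .   bit 0 = 0  t=1,i=0
  bits 10110000 = 176

176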